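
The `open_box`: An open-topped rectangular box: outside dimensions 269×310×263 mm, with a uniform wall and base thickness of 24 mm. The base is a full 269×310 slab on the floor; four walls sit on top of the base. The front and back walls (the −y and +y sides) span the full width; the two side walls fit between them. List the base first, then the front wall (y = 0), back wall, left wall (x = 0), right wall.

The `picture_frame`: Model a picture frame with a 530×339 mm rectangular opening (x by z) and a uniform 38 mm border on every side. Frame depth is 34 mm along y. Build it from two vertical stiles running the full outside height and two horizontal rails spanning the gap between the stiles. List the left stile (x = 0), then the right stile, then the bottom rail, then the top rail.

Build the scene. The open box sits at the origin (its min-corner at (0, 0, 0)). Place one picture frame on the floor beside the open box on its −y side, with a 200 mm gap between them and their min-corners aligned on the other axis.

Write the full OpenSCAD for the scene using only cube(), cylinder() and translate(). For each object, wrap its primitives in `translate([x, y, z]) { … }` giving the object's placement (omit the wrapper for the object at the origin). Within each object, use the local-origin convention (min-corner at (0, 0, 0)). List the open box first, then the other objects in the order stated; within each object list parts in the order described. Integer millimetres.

cube([269, 310, 24]);
translate([0, 0, 24]) cube([269, 24, 239]);
translate([0, 286, 24]) cube([269, 24, 239]);
translate([0, 24, 24]) cube([24, 262, 239]);
translate([245, 24, 24]) cube([24, 262, 239]);
translate([0, -234, 0]) {
  cube([38, 34, 415]);
  translate([568, 0, 0]) cube([38, 34, 415]);
  translate([38, 0, 0]) cube([530, 34, 38]);
  translate([38, 0, 377]) cube([530, 34, 38]);
}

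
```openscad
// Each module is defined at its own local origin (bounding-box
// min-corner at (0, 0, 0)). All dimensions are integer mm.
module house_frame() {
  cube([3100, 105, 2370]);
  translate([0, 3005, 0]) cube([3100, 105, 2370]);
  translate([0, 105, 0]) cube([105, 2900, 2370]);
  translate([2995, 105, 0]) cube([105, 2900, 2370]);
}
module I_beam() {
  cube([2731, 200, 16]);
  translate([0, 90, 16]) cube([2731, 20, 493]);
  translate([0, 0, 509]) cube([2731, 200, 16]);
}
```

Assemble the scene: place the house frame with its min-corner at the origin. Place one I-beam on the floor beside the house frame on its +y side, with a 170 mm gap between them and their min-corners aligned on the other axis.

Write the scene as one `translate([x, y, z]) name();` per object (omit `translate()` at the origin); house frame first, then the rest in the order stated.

house_frame();
translate([0, 3280, 0]) I_beam();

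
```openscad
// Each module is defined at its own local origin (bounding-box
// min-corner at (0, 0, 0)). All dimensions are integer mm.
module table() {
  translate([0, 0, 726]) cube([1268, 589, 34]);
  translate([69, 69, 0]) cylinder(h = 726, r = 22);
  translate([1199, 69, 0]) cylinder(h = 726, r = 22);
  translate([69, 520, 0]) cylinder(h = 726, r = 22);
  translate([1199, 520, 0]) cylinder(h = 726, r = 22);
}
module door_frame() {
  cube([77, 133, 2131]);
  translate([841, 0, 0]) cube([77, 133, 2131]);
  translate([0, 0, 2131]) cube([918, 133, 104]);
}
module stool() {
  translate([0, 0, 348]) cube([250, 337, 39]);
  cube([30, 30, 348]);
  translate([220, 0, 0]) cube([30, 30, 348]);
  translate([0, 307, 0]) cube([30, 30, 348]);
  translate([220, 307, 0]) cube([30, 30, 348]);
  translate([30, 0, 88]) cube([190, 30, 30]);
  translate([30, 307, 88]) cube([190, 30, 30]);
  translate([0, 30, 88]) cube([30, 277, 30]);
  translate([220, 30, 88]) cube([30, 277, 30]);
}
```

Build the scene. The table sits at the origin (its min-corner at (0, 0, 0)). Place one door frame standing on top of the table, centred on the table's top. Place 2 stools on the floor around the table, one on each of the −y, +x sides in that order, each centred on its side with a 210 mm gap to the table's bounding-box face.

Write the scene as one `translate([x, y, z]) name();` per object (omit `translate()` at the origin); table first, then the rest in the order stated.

table();
translate([175, 228, 760]) door_frame();
translate([509, -547, 0]) stool();
translate([1478, 126, 0]) stool();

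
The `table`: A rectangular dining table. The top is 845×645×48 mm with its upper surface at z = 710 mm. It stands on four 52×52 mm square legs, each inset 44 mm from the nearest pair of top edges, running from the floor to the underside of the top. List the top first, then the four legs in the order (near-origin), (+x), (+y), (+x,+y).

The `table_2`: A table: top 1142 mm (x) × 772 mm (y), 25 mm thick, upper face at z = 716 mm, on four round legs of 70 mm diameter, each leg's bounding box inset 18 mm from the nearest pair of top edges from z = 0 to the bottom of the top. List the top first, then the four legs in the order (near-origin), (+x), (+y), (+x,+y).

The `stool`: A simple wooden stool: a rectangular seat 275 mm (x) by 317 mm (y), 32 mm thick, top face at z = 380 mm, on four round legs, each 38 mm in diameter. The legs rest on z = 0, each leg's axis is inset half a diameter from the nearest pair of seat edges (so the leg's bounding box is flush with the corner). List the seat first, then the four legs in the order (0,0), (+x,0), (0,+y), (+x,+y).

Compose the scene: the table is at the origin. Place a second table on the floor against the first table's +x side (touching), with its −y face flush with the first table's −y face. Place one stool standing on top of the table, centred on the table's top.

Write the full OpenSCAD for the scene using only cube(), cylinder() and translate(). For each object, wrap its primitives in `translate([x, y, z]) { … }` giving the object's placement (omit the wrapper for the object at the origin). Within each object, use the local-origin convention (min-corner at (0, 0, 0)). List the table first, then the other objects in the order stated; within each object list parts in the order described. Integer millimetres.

translate([0, 0, 662]) cube([845, 645, 48]);
translate([44, 44, 0]) cube([52, 52, 662]);
translate([749, 44, 0]) cube([52, 52, 662]);
translate([44, 549, 0]) cube([52, 52, 662]);
translate([749, 549, 0]) cube([52, 52, 662]);
translate([845, 0, 0]) {
  translate([0, 0, 691]) cube([1142, 772, 25]);
  translate([53, 53, 0]) cylinder(h = 691, r = 35);
  translate([1089, 53, 0]) cylinder(h = 691, r = 35);
  translate([53, 719, 0]) cylinder(h = 691, r = 35);
  translate([1089, 719, 0]) cylinder(h = 691, r = 35);
}
translate([285, 164, 710]) {
  translate([0, 0, 348]) cube([275, 317, 32]);
  translate([19, 19, 0]) cylinder(h = 348, r = 19);
  translate([256, 19, 0]) cylinder(h = 348, r = 19);
  translate([19, 298, 0]) cylinder(h = 348, r = 19);
  translate([256, 298, 0]) cylinder(h = 348, r = 19);
}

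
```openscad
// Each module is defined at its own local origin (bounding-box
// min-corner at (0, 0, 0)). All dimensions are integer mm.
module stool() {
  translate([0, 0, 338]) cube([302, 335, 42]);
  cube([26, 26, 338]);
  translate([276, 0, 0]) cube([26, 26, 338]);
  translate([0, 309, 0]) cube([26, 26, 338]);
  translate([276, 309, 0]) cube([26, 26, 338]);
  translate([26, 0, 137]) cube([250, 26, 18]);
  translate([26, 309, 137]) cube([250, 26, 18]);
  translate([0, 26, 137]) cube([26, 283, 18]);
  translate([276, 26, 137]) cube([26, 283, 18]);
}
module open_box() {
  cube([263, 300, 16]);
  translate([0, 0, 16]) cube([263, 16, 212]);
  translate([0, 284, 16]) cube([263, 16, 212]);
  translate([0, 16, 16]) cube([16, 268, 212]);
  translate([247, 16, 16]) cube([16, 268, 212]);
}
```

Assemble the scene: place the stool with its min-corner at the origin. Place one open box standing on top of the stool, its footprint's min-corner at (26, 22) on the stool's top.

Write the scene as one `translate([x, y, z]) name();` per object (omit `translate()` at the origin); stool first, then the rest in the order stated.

stool();
translate([26, 22, 380]) open_box();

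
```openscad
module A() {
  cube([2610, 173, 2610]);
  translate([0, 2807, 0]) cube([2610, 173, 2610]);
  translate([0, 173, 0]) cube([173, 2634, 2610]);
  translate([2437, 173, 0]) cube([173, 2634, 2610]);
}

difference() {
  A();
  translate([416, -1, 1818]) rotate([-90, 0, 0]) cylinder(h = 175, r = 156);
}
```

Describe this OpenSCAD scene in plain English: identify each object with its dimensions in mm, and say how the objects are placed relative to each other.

A is the wall frame of a small rectangular building: four walls, each 2610 mm tall and 173 mm thick, enclosing a footprint 2610 mm (x) by 2980 mm (y) outside-to-outside, with no floor or roof. The front and back walls (the −y and +y sides) span the full width; the two side walls fit between them.

The house frame has a circular hole of radius 156 mm through its front wall, centred at (x = 416, z = 1818).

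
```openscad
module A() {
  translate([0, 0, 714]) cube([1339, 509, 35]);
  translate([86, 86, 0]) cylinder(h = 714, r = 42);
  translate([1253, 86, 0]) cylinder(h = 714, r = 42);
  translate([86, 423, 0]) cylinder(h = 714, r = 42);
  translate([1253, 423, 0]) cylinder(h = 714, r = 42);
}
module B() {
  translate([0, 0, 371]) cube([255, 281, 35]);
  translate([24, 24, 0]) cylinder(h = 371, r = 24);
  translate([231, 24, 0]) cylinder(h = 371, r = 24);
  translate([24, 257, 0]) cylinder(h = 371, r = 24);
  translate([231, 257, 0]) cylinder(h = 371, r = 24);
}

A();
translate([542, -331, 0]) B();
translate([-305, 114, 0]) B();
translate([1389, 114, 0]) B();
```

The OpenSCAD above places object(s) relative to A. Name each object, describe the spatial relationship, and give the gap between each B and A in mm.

A is a table. B is a stool. Three stools sit around the table at the −y, −x, +x sides. The gap between each stool and the table is 50 mm.

Each stool's nearest face is 50 mm from the table's bounding box.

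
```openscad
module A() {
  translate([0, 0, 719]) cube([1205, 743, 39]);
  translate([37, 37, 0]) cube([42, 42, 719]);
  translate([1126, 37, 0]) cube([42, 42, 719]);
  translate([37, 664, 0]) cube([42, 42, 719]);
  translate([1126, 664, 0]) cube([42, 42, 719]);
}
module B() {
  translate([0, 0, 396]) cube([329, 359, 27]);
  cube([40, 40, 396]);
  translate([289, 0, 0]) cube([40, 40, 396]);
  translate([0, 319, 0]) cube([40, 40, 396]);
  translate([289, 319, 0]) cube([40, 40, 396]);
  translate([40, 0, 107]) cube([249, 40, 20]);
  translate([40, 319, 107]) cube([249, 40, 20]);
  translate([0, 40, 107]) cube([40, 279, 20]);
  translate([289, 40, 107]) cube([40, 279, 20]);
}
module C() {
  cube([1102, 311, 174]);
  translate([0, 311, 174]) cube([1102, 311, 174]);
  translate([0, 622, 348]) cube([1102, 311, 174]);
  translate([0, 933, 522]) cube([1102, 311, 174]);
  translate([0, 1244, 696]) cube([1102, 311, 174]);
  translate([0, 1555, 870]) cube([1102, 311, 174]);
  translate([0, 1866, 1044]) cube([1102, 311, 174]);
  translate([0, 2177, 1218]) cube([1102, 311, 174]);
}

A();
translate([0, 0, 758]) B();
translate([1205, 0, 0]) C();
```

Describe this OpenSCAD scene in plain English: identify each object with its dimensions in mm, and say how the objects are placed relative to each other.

A is a table with a 1205×743 mm rectangular top, 39 mm thick, top surface at z = 758 mm, supported by four 42×42 mm square legs, each inset 37 mm from the nearest pair of top edges, running from the floor.

B is a four-legged stool. The seat is a 329×359×27 mm slab whose top surface is at z = 423 mm; four square legs, each 40×40 mm in cross-section, run from the floor (z = 0) to the underside of the seat, each flush with a corner of the seat. Four stretchers, 40 mm wide and 20 mm tall, connect adjacent legs with their undersides at z = 107 mm, each running between the inner faces of the legs it joins and aligned with the legs' outer faces on the other axis.

C is a run of 8 identical solid stair steps. Each tread is 1102×311 mm and each step block is 174 mm high. Step 1 rests on the floor; step k is offset from step 1 by (k−1)×311 mm in y and (k−1)×174 mm in z.

The stool is on top of the table. The staircase is against the table's +x side, with their −y faces flush.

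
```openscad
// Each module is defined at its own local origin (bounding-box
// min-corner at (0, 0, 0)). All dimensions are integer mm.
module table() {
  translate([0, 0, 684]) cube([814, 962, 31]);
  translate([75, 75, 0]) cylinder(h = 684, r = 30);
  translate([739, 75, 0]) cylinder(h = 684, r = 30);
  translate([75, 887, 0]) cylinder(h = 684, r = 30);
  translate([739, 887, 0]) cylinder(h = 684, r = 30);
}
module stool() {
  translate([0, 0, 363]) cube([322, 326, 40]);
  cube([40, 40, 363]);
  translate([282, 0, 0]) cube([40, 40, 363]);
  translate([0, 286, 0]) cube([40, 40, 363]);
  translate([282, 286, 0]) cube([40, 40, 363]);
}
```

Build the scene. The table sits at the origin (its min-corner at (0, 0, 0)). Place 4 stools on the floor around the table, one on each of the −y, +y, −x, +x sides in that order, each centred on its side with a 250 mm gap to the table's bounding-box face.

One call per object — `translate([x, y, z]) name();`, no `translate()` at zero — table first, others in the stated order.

table();
translate([246, -576, 0]) stool();
translate([246, 1212, 0]) stool();
translate([-572, 318, 0]) stool();
translate([1064, 318, 0]) stool();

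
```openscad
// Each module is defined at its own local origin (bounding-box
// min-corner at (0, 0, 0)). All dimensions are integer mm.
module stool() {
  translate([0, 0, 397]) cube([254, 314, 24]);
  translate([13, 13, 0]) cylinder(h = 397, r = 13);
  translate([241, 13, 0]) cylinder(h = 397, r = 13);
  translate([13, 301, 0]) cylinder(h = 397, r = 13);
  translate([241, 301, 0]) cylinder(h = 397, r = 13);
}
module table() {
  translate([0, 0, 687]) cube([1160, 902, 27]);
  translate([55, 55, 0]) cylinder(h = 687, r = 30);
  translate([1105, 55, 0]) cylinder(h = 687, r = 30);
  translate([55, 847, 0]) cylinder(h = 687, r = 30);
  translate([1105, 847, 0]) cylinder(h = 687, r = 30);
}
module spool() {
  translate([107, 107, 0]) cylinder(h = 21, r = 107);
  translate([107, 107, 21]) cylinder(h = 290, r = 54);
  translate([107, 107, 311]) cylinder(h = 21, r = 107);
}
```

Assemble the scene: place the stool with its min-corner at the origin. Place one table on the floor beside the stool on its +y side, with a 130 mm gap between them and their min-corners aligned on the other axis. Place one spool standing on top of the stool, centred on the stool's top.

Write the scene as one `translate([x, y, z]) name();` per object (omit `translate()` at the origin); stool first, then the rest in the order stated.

stool();
translate([0, 444, 0]) table();
translate([20, 50, 421]) spool();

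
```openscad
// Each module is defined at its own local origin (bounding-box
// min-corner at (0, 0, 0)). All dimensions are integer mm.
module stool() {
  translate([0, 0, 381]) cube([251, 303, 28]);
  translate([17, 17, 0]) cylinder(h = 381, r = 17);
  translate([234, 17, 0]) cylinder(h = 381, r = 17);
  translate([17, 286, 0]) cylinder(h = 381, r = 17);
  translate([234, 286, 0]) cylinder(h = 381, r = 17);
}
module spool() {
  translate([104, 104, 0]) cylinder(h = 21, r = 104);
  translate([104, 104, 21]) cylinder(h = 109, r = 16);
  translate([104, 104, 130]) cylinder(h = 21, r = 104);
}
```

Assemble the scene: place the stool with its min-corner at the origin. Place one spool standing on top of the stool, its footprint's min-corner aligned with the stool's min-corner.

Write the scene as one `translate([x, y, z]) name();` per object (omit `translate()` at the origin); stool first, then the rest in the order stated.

stool();
translate([0, 0, 409]) spool();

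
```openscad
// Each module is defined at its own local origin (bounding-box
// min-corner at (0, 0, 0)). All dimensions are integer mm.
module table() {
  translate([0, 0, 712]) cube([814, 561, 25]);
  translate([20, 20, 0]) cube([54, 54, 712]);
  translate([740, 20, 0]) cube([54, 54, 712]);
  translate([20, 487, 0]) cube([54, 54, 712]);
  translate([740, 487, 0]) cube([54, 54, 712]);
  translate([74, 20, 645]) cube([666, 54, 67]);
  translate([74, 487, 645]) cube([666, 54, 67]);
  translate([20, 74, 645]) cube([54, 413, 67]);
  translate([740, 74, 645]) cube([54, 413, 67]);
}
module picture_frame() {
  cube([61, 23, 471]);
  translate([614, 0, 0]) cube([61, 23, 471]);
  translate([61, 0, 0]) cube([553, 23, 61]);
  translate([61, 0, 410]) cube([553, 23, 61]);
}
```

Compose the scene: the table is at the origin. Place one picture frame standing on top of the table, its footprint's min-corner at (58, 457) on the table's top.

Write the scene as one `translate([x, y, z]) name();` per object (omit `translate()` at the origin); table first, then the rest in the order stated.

table();
translate([58, 457, 737]) picture_frame();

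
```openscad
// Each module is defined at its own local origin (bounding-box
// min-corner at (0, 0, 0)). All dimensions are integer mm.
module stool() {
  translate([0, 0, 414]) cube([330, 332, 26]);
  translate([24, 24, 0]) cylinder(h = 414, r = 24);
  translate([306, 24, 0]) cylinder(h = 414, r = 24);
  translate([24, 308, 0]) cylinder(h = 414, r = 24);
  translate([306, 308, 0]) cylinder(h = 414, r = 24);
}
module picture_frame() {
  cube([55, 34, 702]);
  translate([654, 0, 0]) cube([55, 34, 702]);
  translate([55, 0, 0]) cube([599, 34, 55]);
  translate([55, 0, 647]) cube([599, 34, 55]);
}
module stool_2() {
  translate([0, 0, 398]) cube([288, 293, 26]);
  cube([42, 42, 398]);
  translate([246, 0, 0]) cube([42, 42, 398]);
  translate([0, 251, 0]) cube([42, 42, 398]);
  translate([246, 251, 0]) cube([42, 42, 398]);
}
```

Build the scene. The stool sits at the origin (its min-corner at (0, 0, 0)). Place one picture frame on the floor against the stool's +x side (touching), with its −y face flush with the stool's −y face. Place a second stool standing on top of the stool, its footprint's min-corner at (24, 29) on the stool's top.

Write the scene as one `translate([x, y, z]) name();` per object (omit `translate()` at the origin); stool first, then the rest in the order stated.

stool();
translate([330, 0, 0]) picture_frame();
translate([24, 29, 440]) stool_2();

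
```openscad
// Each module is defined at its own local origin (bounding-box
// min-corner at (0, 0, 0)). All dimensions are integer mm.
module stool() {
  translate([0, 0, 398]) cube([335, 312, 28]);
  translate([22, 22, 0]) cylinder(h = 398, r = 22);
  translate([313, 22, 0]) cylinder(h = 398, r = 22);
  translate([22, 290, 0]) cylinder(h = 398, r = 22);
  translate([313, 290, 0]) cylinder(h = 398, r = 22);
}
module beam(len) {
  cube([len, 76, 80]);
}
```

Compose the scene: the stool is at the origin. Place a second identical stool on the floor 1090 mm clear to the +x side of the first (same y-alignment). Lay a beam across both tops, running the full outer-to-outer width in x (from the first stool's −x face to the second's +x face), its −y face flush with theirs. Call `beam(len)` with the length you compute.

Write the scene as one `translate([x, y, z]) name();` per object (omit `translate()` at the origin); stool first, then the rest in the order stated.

stool();
translate([1425, 0, 0]) stool();
translate([0, 0, 426]) beam(1760);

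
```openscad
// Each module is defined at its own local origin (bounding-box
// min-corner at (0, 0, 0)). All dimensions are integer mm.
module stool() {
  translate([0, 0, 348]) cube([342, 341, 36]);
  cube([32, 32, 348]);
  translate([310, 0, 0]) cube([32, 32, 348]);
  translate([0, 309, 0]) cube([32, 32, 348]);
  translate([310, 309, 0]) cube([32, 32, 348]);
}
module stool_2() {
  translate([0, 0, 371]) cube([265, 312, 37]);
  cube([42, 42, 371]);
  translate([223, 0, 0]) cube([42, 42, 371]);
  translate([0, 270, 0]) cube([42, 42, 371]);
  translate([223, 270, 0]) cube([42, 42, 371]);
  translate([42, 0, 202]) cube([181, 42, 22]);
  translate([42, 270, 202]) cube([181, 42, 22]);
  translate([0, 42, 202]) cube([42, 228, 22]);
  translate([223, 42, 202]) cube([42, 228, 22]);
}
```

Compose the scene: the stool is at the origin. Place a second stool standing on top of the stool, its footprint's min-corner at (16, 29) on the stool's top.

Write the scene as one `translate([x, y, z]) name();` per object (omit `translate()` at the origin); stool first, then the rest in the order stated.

stool();
translate([16, 29, 384]) stool_2();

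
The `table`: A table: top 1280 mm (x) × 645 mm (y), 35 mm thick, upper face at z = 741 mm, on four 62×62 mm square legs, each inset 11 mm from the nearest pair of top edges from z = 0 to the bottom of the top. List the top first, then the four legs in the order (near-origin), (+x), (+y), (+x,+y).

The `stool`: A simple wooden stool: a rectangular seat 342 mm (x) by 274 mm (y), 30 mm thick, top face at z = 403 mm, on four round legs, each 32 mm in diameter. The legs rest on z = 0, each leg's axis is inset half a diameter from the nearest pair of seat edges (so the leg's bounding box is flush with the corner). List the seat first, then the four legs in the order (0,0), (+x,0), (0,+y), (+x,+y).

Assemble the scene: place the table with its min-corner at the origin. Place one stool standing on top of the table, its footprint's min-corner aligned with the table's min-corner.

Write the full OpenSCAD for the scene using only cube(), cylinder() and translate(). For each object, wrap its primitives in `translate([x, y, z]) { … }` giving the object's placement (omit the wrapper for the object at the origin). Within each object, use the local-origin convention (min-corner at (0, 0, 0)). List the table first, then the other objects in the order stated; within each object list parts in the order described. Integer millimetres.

translate([0, 0, 706]) cube([1280, 645, 35]);
translate([11, 11, 0]) cube([62, 62, 706]);
translate([1207, 11, 0]) cube([62, 62, 706]);
translate([11, 572, 0]) cube([62, 62, 706]);
translate([1207, 572, 0]) cube([62, 62, 706]);
translate([0, 0, 741]) {
  translate([0, 0, 373]) cube([342, 274, 30]);
  translate([16, 16, 0]) cylinder(h = 373, r = 16);
  translate([326, 16, 0]) cylinder(h = 373, r = 16);
  translate([16, 258, 0]) cylinder(h = 373, r = 16);
  translate([326, 258, 0]) cylinder(h = 373, r = 16);
}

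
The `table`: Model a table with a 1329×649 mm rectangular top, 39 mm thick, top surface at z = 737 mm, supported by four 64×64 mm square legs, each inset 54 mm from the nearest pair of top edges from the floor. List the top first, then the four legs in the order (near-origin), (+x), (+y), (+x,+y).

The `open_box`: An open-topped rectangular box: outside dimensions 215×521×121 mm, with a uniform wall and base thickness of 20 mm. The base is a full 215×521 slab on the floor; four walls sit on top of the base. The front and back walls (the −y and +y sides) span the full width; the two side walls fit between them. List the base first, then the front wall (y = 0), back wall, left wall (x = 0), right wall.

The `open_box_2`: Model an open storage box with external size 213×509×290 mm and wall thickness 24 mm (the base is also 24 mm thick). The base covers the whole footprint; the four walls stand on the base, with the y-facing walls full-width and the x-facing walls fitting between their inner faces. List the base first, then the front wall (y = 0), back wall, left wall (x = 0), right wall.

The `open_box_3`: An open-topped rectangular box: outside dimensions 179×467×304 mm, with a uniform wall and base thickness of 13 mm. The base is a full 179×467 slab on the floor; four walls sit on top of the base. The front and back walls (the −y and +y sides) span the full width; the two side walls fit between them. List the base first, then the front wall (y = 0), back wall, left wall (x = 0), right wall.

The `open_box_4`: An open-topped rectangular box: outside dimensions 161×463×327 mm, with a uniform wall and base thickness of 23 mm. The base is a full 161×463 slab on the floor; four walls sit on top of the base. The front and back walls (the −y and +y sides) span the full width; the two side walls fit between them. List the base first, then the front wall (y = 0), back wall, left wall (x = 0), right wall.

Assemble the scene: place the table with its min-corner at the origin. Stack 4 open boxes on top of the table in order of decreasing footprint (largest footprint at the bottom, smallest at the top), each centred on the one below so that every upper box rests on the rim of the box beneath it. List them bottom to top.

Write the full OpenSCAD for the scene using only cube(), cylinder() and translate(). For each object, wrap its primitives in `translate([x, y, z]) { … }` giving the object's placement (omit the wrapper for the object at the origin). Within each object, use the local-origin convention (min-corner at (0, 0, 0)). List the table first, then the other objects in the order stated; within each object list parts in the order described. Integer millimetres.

translate([0, 0, 698]) cube([1329, 649, 39]);
translate([54, 54, 0]) cube([64, 64, 698]);
translate([1211, 54, 0]) cube([64, 64, 698]);
translate([54, 531, 0]) cube([64, 64, 698]);
translate([1211, 531, 0]) cube([64, 64, 698]);
translate([557, 64, 737]) {
  cube([215, 521, 20]);
  translate([0, 0, 20]) cube([215, 20, 101]);
  translate([0, 501, 20]) cube([215, 20, 101]);
  translate([0, 20, 20]) cube([20, 481, 101]);
  translate([195, 20, 20]) cube([20, 481, 101]);
}
translate([558, 70, 858]) {
  cube([213, 509, 24]);
  translate([0, 0, 24]) cube([213, 24, 266]);
  translate([0, 485, 24]) cube([213, 24, 266]);
  translate([0, 24, 24]) cube([24, 461, 266]);
  translate([189, 24, 24]) cube([24, 461, 266]);
}
translate([575, 91, 1148]) {
  cube([179, 467, 13]);
  translate([0, 0, 13]) cube([179, 13, 291]);
  translate([0, 454, 13]) cube([179, 13, 291]);
  translate([0, 13, 13]) cube([13, 441, 291]);
  translate([166, 13, 13]) cube([13, 441, 291]);
}
translate([584, 93, 1452]) {
  cube([161, 463, 23]);
  translate([0, 0, 23]) cube([161, 23, 304]);
  translate([0, 440, 23]) cube([161, 23, 304]);
  translate([0, 23, 23]) cube([23, 417, 304]);
  translate([138, 23, 23]) cube([23, 417, 304]);
}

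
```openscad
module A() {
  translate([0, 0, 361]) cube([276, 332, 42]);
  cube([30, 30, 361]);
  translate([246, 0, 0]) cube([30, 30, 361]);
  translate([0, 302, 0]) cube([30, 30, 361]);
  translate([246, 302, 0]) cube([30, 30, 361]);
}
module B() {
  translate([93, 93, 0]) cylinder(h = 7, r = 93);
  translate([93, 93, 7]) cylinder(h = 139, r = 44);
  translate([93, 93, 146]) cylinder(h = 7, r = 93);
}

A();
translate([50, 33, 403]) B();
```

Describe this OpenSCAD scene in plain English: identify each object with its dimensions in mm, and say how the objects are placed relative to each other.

A is a four-legged stool. The seat is a 276×332×42 mm slab whose top surface is at z = 403 mm; four square legs, each 30×30 mm in cross-section, run from the floor (z = 0) to the underside of the seat, each flush with a corner of the seat.

B is a spool: two coaxial disc flanges of radius 93 mm and thickness 7 mm, joined by a core cylinder of radius 44 mm and height 139 mm. The lower flange rests on z = 0 and the three cylinders share a vertical axis.

The spool is on top of the stool.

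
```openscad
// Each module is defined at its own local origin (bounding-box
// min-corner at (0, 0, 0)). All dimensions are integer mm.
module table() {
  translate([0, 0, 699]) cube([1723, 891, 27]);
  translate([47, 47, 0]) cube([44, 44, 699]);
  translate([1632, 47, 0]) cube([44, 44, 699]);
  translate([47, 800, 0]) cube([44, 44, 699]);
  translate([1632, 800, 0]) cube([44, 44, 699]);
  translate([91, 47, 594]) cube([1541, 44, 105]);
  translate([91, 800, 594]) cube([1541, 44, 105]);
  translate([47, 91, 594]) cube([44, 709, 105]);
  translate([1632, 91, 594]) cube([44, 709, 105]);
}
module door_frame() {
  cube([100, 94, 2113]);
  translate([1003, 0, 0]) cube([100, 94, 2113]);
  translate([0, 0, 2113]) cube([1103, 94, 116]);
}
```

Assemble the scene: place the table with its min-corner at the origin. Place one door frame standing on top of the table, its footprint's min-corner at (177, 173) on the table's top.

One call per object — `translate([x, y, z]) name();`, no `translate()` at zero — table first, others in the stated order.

table();
translate([177, 173, 726]) door_frame();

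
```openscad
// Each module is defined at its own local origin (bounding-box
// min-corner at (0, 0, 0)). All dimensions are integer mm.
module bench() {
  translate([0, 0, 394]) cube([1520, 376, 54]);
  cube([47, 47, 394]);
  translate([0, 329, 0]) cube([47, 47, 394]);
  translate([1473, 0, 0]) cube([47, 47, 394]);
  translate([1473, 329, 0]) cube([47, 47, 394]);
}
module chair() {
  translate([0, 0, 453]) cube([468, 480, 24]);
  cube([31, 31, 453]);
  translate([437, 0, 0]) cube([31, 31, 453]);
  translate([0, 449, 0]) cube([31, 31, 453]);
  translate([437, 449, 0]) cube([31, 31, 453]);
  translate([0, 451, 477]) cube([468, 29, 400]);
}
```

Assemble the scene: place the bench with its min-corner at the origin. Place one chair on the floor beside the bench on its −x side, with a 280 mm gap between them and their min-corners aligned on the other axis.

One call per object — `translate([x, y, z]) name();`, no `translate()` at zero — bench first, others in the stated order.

bench();
translate([-748, 0, 0]) chair();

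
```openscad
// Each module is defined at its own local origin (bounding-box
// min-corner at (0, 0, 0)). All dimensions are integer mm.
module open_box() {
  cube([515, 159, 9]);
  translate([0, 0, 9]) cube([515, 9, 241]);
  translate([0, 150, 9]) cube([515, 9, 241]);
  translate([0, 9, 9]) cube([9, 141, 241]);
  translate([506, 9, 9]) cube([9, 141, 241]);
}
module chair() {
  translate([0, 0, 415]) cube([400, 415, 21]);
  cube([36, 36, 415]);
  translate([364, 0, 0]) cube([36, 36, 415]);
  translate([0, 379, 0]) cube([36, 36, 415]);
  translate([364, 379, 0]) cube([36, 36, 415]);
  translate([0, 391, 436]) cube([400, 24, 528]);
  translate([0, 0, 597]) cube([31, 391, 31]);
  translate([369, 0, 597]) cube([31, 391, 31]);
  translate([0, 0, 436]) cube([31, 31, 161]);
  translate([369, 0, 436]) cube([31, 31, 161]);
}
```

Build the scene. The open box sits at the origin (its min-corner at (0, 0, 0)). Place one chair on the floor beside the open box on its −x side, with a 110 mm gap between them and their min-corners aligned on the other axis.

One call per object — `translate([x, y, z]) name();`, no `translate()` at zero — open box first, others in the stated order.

open_box();
translate([-510, 0, 0]) chair();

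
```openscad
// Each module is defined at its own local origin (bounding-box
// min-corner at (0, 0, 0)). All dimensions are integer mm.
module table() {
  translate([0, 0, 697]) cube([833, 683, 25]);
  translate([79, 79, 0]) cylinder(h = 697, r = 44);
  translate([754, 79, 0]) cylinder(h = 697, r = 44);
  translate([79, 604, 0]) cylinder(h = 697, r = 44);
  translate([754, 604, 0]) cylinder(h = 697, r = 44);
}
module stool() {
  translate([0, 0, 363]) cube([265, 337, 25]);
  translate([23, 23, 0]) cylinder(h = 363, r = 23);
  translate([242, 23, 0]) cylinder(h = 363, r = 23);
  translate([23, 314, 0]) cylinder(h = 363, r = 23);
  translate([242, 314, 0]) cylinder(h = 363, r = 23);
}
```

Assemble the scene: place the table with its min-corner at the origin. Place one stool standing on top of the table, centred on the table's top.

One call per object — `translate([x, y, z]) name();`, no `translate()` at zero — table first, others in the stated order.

table();
translate([284, 173, 722]) stool();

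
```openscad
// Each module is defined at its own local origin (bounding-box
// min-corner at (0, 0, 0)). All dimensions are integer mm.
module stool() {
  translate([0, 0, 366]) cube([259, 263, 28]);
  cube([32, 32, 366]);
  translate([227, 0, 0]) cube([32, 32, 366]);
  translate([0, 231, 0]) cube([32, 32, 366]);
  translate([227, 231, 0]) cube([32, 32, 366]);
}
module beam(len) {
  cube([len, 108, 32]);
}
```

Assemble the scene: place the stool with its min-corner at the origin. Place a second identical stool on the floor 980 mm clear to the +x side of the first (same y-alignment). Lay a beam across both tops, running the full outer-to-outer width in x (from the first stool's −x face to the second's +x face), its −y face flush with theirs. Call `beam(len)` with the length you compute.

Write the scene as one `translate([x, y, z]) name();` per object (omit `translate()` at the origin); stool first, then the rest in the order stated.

stool();
translate([1239, 0, 0]) stool();
translate([0, 0, 394]) beam(1498);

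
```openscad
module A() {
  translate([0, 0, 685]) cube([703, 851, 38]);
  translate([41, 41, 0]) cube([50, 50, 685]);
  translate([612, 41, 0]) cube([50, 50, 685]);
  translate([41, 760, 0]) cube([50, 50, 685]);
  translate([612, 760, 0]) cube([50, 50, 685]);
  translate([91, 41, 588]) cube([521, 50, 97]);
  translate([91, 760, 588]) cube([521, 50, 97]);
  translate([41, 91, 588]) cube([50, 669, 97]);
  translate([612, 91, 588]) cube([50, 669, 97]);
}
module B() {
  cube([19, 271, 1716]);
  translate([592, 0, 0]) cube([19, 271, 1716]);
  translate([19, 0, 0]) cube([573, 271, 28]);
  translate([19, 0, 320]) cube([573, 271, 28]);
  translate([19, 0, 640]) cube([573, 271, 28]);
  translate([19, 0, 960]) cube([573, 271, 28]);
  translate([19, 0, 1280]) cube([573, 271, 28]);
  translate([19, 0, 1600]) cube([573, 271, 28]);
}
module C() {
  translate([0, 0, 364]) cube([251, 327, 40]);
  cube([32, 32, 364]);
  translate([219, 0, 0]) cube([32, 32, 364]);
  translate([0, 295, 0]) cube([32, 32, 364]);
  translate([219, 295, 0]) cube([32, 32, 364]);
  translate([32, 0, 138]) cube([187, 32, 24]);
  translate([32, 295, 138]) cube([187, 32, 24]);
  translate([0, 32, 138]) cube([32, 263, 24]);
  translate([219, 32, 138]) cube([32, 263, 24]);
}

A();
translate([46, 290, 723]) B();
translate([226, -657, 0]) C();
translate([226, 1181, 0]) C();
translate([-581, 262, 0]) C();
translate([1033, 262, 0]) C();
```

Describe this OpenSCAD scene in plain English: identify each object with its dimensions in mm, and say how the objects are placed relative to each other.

A is a table with a 703×851 mm rectangular top, 38 mm thick, top surface at z = 723 mm, supported by four 50×50 mm square legs, each inset 41 mm from the nearest pair of top edges, running from the floor. Four apron rails, 50 mm thick and 97 mm tall, run between adjacent legs with their top edges flush with the underside of the top and their outer faces flush with the legs' outer faces.

B is a bookshelf 611 mm wide overall, 271 mm deep and 1716 mm tall. The two sides are 19 mm thick vertical panels. 6 horizontal shelves of 28 mm thickness span between the inner faces of the sides; the lowest shelf sits on the floor and shelves are stacked with a clear vertical gap of 292 mm between each pair.

C is a four-legged stool. The seat is a 251×327×40 mm slab whose top surface is at z = 404 mm; four square legs, each 32×32 mm in cross-section, run from the floor (z = 0) to the underside of the seat, each flush with a corner of the seat. Four stretchers, 32 mm wide and 24 mm tall, connect adjacent legs with their undersides at z = 138 mm, each running between the inner faces of the legs it joins and aligned with the legs' outer faces on the other axis.

The bookshelf is on top of the table, centred. Four stools sit around the table at the −y, +y, −x, +x sides.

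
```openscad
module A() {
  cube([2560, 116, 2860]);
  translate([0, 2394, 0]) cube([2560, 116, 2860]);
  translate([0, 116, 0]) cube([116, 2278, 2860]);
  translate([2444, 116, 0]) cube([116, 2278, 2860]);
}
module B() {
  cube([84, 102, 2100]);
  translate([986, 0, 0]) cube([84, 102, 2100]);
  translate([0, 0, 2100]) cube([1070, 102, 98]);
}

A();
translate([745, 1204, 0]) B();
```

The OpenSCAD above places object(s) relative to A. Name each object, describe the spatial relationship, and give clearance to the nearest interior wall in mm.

A is a house frame. B is a door frame. The door frame sits inside the house frame, centred. The clearance to the nearest interior wall is 629 mm.

Clearances: x = 629, y = 1088; minimum 629 mm.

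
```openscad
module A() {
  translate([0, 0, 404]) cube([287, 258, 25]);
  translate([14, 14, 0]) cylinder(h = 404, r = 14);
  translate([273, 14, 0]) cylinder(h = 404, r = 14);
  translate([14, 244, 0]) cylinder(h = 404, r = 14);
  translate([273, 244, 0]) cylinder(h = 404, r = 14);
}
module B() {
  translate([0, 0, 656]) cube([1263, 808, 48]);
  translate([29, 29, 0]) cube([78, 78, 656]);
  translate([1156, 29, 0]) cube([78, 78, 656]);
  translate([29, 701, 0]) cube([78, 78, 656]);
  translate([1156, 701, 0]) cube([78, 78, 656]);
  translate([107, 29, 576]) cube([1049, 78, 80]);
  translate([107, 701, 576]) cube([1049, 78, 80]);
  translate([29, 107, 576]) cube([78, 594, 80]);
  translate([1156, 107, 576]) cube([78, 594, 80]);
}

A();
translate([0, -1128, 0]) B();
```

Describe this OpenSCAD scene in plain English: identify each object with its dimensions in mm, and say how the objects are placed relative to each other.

A is a simple wooden stool: a rectangular seat 287 mm (x) by 258 mm (y), 25 mm thick, top face at z = 429 mm, on four round legs, each 28 mm in diameter. The legs rest on z = 0, each leg's axis is inset half a diameter from the nearest pair of seat edges (so the leg's bounding box is flush with the corner).

B is a rectangular dining table. The top is 1263×808×48 mm with its upper surface at z = 704 mm. It stands on four 78×78 mm square legs, each inset 29 mm from the nearest pair of top edges, running from the floor to the underside of the top. Four apron rails, 78 mm thick and 80 mm tall, run between adjacent legs with their top edges flush with the underside of the top and their outer faces flush with the legs' outer faces.

The table is on the floor beside the stool on its −y side.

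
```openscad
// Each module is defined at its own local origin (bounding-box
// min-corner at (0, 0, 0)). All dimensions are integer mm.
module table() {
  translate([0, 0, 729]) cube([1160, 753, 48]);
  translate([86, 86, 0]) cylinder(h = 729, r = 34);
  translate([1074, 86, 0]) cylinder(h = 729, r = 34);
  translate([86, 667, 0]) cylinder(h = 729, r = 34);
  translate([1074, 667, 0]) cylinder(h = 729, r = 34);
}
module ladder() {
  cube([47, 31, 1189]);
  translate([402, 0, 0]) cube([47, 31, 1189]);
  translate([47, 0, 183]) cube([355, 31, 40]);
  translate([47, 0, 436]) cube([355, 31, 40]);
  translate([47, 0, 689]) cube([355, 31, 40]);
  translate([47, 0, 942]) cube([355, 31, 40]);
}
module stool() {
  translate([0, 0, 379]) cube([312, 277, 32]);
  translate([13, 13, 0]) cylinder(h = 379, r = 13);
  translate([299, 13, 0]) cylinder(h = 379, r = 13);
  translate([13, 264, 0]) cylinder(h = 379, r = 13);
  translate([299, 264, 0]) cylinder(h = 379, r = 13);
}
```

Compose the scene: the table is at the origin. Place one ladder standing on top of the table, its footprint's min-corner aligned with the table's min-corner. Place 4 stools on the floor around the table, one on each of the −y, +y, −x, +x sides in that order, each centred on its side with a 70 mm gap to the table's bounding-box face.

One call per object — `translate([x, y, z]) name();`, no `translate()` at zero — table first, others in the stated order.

table();
translate([0, 0, 777]) ladder();
translate([424, -347, 0]) stool();
translate([424, 823, 0]) stool();
translate([-382, 238, 0]) stool();
translate([1230, 238, 0]) stool();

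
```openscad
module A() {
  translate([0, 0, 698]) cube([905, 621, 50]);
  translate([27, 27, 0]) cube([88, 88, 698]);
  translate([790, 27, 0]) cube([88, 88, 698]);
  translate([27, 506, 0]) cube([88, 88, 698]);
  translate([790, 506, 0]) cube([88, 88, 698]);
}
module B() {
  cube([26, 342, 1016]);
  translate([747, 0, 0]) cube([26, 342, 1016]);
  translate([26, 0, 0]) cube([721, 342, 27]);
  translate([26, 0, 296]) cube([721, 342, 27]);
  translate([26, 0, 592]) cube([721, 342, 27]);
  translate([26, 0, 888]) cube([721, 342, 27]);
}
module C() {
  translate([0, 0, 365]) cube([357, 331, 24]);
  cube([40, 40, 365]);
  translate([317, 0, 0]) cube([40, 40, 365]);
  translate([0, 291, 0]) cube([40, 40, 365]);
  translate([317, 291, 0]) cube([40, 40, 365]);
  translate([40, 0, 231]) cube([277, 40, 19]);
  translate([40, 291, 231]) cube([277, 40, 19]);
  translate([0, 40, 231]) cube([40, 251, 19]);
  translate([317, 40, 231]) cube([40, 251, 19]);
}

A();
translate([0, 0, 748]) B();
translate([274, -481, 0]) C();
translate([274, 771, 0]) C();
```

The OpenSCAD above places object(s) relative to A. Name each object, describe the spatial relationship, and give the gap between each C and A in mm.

A is a table. B is a bookshelf. C is a stool. The bookshelf is on top of the table. Two stools sit around the table at the −y, +y sides. The gap between each stool and the table is 150 mm.

Each stool's nearest face is 150 mm from the table's bounding box.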